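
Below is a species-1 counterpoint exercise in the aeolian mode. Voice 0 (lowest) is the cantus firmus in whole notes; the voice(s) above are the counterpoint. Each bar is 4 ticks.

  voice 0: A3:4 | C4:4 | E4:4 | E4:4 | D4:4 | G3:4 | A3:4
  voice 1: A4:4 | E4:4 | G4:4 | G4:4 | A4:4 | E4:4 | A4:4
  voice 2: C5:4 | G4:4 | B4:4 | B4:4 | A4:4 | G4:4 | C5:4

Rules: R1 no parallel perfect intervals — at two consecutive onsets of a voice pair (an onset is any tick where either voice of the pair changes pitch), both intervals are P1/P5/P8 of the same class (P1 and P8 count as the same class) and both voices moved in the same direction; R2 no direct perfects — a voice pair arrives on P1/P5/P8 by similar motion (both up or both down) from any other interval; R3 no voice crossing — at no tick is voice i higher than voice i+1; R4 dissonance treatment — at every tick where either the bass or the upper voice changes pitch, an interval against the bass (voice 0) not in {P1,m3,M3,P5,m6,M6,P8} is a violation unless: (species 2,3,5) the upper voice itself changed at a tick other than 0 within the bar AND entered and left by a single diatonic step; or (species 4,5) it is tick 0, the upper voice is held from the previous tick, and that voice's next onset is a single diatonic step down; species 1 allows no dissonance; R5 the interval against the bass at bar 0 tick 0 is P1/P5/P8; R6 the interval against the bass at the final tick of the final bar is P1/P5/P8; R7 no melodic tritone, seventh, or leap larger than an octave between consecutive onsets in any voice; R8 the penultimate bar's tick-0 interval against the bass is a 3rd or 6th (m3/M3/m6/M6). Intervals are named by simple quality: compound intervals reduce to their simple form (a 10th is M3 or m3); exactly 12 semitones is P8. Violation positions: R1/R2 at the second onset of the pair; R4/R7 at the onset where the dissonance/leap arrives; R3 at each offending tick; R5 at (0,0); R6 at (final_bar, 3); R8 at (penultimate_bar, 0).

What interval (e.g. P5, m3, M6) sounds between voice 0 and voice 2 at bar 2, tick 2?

voice 0=E4 voice 2=B4 -> P5

P5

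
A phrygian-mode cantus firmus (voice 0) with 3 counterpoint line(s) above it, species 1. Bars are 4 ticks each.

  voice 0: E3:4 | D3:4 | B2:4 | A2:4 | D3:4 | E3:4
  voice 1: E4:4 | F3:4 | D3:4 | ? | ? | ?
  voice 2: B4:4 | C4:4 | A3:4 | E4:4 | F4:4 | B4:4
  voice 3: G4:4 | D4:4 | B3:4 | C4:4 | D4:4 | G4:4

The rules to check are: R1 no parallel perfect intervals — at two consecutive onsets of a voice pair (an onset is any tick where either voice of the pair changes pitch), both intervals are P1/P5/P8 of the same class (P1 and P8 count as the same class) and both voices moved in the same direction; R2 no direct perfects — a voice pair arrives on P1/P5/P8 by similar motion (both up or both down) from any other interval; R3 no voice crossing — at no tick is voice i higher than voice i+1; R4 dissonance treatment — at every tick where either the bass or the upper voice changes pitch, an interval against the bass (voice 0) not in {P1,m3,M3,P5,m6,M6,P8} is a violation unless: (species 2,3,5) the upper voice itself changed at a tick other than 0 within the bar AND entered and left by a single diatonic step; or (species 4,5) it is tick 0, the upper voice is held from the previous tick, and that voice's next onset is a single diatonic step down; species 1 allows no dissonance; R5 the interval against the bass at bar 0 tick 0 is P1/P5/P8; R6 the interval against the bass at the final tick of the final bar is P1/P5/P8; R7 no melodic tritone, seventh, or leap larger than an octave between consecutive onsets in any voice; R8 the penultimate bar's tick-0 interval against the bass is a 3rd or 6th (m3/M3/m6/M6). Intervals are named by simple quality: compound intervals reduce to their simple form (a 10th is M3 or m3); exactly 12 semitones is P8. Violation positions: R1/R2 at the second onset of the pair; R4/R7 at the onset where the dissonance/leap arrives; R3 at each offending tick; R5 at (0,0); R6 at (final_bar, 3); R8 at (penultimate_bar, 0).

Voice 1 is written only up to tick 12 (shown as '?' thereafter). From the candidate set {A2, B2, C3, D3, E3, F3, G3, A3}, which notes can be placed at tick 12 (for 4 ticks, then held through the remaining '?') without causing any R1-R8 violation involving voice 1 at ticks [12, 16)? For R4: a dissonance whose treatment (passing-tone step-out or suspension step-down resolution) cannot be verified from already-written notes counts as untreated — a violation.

A2: violates R2
B2: violates R4
C3: legal
D3: violates R4
E3: violates R2
F3: violates R2
G3: violates R4
A3: violates R1

{C3}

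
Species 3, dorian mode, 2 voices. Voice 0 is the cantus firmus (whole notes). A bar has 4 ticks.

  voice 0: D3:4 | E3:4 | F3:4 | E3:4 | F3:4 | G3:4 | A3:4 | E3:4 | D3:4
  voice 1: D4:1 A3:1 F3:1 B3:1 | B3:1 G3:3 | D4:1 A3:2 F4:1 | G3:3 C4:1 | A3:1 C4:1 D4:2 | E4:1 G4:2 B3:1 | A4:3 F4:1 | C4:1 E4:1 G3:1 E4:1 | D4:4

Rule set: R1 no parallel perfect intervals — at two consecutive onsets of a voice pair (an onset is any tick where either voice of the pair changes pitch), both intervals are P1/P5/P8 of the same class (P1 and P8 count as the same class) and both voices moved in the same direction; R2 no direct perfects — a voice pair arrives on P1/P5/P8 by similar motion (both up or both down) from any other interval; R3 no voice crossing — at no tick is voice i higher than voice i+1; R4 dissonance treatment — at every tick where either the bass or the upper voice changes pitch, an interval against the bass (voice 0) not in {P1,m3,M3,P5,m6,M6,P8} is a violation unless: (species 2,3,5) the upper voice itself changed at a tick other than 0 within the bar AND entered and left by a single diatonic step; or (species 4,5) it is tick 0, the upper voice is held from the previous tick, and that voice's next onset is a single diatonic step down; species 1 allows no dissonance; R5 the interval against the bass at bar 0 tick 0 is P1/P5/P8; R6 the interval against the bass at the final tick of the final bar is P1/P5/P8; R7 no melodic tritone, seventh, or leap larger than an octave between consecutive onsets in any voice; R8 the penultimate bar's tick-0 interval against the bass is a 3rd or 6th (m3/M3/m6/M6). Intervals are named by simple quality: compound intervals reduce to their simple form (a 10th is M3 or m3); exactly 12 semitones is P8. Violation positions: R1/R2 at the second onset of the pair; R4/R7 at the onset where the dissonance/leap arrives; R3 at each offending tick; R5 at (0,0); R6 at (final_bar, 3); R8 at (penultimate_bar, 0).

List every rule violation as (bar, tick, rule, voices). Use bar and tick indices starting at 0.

bar 0: v0=D3 v1=D4 downbeat P8
bar 1: v0=E3 v1=B3 downbeat P5
bar 2: v0=F3 v1=D4 downbeat M6
bar 3: v0=E3 v1=G3 downbeat m3
bar 4: v0=F3 v1=A3 downbeat M3
bar 5: v0=G3 v1=E4 downbeat M6
bar 6: v0=A3 v1=A4 downbeat P8
bar 7: v0=E3 v1=C4 downbeat m6
bar 8: v0=D3 v1=D4 downbeat P8
  -> R7 @ bar 0 tick 3 v(1,): F3->B3 leap 6st
  -> R7 @ bar 3 tick 0 v(1,): F4->G3 leap 10st
  -> R2 @ bar 6 tick 0 v(0, 1): G3/B3 M3 -> A3/A4 P8 similar
  -> R7 @ bar 6 tick 0 v(1,): B3->A4 leap 10st
  -> R1 @ bar 8 tick 0 v(0, 1): E3/E4 P8 -> D3/D4 P8 similar

(0, 3, R7, (1,))
(3, 0, R7, (1,))
(6, 0, R2, (0, 1))
(6, 0, R7, (1,))
(8, 0, R1, (0, 1))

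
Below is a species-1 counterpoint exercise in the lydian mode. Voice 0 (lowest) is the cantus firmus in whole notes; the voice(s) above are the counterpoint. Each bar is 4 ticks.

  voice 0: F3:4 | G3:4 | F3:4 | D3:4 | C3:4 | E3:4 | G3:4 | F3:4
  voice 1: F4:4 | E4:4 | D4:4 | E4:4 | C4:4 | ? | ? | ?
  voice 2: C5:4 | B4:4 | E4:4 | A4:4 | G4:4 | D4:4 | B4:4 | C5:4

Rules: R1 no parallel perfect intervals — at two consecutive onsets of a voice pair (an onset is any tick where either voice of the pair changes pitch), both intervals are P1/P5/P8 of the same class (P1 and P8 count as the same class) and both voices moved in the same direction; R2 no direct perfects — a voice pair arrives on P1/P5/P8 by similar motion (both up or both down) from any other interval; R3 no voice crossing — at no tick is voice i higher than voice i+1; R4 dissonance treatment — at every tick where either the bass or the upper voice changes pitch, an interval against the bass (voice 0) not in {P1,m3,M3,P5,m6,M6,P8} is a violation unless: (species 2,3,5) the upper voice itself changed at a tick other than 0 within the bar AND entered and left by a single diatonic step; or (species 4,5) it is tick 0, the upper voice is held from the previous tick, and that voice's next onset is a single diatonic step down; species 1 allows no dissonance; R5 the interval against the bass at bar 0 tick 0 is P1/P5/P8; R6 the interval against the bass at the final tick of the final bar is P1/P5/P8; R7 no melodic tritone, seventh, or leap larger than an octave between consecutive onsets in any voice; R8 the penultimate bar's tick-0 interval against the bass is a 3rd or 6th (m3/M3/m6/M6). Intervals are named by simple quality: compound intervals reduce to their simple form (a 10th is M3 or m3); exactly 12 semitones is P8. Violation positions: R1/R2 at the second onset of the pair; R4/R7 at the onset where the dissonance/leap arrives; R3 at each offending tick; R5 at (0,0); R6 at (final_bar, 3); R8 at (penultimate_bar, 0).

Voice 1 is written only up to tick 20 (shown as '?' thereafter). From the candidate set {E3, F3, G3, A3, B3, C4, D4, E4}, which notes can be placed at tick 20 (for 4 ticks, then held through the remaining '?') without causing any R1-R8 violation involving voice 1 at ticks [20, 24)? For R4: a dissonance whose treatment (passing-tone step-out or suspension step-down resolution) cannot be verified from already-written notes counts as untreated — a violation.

E3: legal
F3: violates R4
G3: violates R1
A3: violates R4
B3: legal
C4: legal
D4: violates R4
E4: violates R1,R3

{B3, C4, E3}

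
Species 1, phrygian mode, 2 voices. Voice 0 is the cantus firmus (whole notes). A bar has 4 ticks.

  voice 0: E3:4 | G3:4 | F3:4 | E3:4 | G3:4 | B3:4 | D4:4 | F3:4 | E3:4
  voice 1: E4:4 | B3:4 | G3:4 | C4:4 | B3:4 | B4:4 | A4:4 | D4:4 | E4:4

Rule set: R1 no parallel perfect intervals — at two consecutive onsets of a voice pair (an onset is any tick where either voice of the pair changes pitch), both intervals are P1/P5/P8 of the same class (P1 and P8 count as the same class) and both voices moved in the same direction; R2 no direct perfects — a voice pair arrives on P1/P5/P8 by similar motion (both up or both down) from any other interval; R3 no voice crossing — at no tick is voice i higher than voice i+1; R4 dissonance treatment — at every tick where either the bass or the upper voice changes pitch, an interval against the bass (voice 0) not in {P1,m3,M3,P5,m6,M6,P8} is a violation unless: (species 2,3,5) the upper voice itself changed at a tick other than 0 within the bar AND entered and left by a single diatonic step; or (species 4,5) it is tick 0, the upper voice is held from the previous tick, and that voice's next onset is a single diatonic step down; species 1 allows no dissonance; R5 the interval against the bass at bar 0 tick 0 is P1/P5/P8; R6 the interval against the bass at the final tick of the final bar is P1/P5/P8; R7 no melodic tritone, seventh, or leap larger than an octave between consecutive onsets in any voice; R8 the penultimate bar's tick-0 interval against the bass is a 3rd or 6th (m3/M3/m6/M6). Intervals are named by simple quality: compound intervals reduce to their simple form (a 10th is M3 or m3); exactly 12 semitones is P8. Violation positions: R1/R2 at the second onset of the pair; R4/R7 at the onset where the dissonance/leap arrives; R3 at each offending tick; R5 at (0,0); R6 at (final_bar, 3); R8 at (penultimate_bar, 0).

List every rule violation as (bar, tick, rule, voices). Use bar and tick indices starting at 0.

bar 0: v0=E3 v1=E4 downbeat P8
bar 1: v0=G3 v1=B3 downbeat M3
bar 2: v0=F3 v1=G3 downbeat M2
bar 3: v0=E3 v1=C4 downbeat m6
bar 4: v0=G3 v1=B3 downbeat M3
bar 5: v0=B3 v1=B4 downbeat P8
bar 6: v0=D4 v1=A4 downbeat P5
bar 7: v0=F3 v1=D4 downbeat M6
bar 8: v0=E3 v1=E4 downbeat P8
  -> R4 @ bar 2 tick 0 v(0, 1): F3/G3 M2 untreated
  -> R2 @ bar 5 tick 0 v(0, 1): G3/B3 M3 -> B3/B4 P8 similar

(2, 0, R4, (0, 1))
(5, 0, R2, (0, 1))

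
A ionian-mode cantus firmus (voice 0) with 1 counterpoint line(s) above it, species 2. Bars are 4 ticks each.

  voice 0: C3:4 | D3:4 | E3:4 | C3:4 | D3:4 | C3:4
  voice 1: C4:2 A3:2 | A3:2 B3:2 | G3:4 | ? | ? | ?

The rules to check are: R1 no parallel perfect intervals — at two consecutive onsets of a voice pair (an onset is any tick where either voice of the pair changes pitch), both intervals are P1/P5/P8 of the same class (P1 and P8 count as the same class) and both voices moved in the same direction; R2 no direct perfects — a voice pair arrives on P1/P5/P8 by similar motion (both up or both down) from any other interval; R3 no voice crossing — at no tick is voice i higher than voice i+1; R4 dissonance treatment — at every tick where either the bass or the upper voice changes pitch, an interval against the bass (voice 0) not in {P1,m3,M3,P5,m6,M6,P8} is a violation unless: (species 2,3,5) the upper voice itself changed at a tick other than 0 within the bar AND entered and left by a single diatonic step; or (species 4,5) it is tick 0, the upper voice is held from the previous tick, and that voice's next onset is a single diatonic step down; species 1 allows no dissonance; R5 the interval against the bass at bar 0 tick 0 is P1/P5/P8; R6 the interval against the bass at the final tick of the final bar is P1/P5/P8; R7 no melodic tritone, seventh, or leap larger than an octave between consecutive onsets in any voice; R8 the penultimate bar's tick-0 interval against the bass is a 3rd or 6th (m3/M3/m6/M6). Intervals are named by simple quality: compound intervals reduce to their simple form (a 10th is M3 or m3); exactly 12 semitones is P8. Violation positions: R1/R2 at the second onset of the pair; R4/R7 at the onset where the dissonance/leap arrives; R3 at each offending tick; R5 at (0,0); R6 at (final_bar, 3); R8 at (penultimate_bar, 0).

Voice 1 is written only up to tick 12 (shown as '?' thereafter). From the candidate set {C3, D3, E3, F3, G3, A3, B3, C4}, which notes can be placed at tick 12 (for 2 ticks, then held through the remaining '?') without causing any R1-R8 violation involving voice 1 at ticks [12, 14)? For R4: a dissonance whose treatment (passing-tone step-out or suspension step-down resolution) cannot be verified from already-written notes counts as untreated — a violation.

C3: violates R2
D3: violates R4
E3: legal
F3: violates R4
G3: legal
A3: legal
B3: violates R4
C4: legal

{A3, C4, E3, G3}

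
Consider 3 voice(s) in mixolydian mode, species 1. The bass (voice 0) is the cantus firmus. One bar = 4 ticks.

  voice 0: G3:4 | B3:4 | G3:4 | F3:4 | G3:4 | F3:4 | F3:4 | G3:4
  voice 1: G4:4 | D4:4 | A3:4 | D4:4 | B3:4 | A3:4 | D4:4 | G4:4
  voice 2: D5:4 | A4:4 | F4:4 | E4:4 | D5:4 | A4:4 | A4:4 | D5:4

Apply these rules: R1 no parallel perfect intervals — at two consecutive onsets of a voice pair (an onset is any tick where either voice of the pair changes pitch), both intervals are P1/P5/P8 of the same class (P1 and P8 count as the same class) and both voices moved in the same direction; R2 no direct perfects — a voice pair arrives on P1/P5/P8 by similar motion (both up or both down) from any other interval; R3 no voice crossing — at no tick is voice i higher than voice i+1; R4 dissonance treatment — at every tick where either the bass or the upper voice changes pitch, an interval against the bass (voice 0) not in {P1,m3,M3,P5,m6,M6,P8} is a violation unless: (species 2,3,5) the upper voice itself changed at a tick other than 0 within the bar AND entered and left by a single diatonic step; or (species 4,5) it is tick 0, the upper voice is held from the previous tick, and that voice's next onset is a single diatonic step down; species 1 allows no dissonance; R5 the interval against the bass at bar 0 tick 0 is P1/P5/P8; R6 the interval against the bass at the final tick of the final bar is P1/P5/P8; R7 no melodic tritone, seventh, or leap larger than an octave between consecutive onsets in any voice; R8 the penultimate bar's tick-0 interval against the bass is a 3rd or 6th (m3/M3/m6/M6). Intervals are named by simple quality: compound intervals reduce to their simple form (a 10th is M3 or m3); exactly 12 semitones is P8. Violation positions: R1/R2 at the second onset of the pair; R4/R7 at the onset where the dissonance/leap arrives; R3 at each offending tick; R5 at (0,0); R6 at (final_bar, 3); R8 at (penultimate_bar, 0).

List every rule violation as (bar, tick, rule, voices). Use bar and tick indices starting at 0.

bar 0: v0=G3 v1=G4 v2=D5 downbeat P5
bar 1: v0=B3 v1=D4 v2=A4 downbeat m7
bar 2: v0=G3 v1=A3 v2=F4 downbeat m7
bar 3: v0=F3 v1=D4 v2=E4 downbeat M7
bar 4: v0=G3 v1=B3 v2=D5 downbeat P5
bar 5: v0=F3 v1=A3 v2=A4 downbeat M3
bar 6: v0=F3 v1=D4 v2=A4 downbeat M3
bar 7: v0=G3 v1=G4 v2=D5 downbeat P5
  -> R1 @ bar 1 tick 0 v(1, 2): G4/D5 P5 -> D4/A4 P5 similar
  -> R4 @ bar 1 tick 0 v(0, 2): B3/A4 m7 untreated
  -> R4 @ bar 2 tick 0 v(0, 1): G3/A3 M2 untreated
  -> R4 @ bar 2 tick 0 v(0, 2): G3/F4 m7 untreated
  -> R4 @ bar 3 tick 0 v(0, 2): F3/E4 M7 untreated
  -> R2 @ bar 4 tick 0 v(0, 2): F3/E4 M7 -> G3/D5 P5 similar
  -> R7 @ bar 4 tick 0 v(2,): E4->D5 leap 10st
  -> R2 @ bar 5 tick 0 v(1, 2): B3/D5 m3 -> A3/A4 P8 similar
  -> R1 @ bar 7 tick 0 v(1, 2): D4/A4 P5 -> G4/D5 P5 similar
  -> R2 @ bar 7 tick 0 v(0, 1): F3/D4 M6 -> G3/G4 P8 similar
  -> R2 @ bar 7 tick 0 v(0, 2): F3/A4 M3 -> G3/D5 P5 similar

(1, 0, R1, (1, 2))
(1, 0, R4, (0, 2))
(2, 0, R4, (0, 1))
(2, 0, R4, (0, 2))
(3, 0, R4, (0, 2))
(4, 0, R2, (0, 2))
(4, 0, R7, (2,))
(5, 0, R2, (1, 2))
(7, 0, R1, (1, 2))
(7, 0, R2, (0, 1))
(7, 0, R2, (0, 2))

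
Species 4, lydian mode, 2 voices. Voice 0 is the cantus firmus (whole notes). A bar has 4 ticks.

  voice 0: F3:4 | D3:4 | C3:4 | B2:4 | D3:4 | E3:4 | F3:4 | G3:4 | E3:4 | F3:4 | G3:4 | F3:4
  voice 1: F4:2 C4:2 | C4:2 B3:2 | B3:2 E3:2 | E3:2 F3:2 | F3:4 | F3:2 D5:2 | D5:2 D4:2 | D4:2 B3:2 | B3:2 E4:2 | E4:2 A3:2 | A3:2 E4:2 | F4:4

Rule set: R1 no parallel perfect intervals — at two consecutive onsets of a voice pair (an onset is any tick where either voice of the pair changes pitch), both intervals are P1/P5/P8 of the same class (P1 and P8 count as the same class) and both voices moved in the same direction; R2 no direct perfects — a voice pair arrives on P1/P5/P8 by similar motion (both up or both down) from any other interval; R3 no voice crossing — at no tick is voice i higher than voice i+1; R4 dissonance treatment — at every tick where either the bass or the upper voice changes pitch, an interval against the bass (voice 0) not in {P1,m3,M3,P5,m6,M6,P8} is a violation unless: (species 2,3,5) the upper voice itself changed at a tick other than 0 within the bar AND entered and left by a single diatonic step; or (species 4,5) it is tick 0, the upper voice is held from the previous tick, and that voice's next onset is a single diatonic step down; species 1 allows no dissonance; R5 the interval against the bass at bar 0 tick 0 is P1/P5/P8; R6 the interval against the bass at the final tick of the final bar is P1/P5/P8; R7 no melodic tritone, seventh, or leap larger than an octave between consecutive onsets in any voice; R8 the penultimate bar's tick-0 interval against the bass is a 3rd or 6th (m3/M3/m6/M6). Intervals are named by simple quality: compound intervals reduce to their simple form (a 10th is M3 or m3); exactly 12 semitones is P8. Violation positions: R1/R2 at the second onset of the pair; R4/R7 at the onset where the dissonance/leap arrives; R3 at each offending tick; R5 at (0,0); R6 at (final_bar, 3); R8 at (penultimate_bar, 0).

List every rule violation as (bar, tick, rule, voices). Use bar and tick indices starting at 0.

bar 0: v0=F3 v1=F4 downbeat P8
bar 1: v0=D3 v1=C4 downbeat m7
bar 2: v0=C3 v1=B3 downbeat M7
bar 3: v0=B2 v1=E3 downbeat P4
bar 4: v0=D3 v1=F3 downbeat m3
bar 5: v0=E3 v1=F3 downbeat m2
bar 6: v0=F3 v1=D5 downbeat M6
bar 7: v0=G3 v1=D4 downbeat P5
bar 8: v0=E3 v1=B3 downbeat P5
bar 9: v0=F3 v1=E4 downbeat M7
bar 10: v0=G3 v1=A3 downbeat M2
bar 11: v0=F3 v1=F4 downbeat P8
  -> R4 @ bar 2 tick 0 v(0, 1): C3/B3 M7 untreated
  -> R4 @ bar 3 tick 0 v(0, 1): B2/E3 P4 untreated
  -> R4 @ bar 3 tick 2 v(0, 1): B2/F3 TT untreated
  -> R4 @ bar 5 tick 0 v(0, 1): E3/F3 m2 untreated
  -> R4 @ bar 5 tick 2 v(0, 1): E3/D5 m7 untreated
  -> R7 @ bar 5 tick 2 v(1,): F3->D5 leap 21st
  -> R4 @ bar 9 tick 0 v(0, 1): F3/E4 M7 untreated
  -> R4 @ bar 10 tick 0 v(0, 1): G3/A3 M2 untreated
  -> R8 @ bar 10 tick 0 v(0, 1): penult M2 not 3rd/6th

(2, 0, R4, (0, 1))
(3, 0, R4, (0, 1))
(3, 2, R4, (0, 1))
(5, 0, R4, (0, 1))
(5, 2, R4, (0, 1))
(5, 2, R7, (1,))
(9, 0, R4, (0, 1))
(10, 0, R4, (0, 1))
(10, 0, R8, (0, 1))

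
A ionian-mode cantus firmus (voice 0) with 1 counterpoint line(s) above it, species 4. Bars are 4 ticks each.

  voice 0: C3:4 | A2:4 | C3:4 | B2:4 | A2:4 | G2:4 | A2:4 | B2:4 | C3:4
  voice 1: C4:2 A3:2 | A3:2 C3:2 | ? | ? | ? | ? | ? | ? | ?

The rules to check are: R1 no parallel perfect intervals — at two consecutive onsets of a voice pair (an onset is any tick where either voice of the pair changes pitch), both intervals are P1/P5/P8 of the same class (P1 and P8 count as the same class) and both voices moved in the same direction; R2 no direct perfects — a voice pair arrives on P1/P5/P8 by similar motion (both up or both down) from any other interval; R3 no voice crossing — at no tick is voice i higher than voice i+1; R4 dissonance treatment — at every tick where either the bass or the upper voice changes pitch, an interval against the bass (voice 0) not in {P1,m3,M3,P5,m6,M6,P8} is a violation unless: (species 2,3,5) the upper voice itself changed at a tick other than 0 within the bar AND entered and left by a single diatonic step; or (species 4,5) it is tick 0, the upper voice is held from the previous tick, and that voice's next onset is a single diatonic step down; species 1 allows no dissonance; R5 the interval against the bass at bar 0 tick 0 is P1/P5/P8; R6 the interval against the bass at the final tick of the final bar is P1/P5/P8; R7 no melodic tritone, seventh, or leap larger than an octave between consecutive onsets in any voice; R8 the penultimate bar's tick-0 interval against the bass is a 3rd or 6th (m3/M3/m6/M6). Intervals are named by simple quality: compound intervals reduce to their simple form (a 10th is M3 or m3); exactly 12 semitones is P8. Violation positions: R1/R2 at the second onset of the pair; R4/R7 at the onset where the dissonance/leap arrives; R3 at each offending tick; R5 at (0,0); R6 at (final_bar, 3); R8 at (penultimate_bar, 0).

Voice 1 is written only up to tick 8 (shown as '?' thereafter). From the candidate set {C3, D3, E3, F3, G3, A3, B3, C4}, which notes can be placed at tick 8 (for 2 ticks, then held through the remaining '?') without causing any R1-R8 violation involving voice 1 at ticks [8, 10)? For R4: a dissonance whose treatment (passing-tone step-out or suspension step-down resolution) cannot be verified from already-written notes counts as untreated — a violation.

C3: legal
D3: violates R4
E3: legal
F3: violates R4
G3: violates R2
A3: legal
B3: violates R4,R7
C4: violates R2

{A3, C3, E3}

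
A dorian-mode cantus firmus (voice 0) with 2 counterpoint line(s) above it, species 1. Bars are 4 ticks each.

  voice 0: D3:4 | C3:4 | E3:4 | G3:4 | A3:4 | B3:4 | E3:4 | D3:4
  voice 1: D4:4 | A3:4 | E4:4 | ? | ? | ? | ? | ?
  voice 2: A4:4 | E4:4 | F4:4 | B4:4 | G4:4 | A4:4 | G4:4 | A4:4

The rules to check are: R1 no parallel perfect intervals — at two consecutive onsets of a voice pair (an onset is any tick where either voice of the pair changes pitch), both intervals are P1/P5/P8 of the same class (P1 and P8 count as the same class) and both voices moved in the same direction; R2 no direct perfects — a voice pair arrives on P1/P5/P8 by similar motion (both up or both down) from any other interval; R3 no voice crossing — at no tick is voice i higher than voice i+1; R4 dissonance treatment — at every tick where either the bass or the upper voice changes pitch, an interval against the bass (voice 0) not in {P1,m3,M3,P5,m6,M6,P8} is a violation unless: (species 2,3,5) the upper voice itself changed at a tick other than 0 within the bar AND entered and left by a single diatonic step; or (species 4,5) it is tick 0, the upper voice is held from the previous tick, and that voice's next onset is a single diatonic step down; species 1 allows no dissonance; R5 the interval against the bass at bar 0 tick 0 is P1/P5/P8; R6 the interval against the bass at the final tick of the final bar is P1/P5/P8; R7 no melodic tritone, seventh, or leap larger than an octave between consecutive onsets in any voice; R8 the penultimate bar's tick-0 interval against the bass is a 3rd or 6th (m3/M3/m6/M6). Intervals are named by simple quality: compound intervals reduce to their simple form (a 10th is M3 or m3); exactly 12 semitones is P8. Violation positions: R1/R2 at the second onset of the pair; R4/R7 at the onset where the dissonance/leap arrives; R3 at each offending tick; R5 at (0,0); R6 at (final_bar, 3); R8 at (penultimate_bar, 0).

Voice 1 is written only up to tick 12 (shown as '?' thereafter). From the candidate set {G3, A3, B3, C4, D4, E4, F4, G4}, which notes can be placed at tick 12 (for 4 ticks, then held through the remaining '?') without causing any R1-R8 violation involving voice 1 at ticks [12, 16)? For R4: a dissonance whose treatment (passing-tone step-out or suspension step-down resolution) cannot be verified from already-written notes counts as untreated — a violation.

G3: legal
A3: violates R4
B3: legal
C4: violates R4
D4: legal
E4: legal
F4: violates R4
G4: violates R1

{B3, D4, E4, G3}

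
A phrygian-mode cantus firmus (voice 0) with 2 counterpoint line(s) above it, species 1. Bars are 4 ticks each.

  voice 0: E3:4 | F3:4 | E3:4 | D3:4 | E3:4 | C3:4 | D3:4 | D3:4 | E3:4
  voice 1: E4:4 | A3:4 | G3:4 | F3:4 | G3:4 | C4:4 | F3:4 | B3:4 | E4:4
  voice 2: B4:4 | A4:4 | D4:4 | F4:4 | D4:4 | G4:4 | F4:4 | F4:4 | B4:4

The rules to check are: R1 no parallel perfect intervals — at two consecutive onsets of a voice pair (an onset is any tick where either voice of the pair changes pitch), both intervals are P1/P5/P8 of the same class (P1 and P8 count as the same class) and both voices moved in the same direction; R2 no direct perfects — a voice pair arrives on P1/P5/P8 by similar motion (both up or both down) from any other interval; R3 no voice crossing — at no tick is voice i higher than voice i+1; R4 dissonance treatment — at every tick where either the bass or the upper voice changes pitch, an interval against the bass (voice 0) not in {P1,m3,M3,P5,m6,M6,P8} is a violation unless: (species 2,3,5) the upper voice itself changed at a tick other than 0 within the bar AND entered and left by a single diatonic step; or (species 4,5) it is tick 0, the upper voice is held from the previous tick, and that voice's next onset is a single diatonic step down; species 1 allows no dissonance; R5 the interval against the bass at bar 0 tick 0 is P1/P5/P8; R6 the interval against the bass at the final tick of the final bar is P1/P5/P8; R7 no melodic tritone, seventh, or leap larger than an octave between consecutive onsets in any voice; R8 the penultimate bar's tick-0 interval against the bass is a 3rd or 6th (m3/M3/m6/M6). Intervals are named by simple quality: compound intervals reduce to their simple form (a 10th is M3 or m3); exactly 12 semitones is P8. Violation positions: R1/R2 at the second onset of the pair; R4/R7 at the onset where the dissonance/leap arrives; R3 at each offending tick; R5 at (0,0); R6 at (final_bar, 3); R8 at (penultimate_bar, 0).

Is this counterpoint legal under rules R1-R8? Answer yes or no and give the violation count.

No (11 violations)

bar 0: v0=E3 v1=E4 v2=B4 (P5)
bar 1: v0=F3 v1=A3 v2=A4 (M3)
bar 2: v0=E3 v1=G3 v2=D4 (m7)
bar 3: v0=D3 v1=F3 v2=F4 (m3)
bar 4: v0=E3 v1=G3 v2=D4 (m7)
bar 5: v0=C3 v1=C4 v2=G4 (P5)
bar 6: v0=D3 v1=F3 v2=F4 (m3)
bar 7: v0=D3 v1=B3 v2=F4 (m3)
bar 8: v0=E3 v1=E4 v2=B4 (P5)
  R2 @ bar1.0: E4/B4 P5 -> A3/A4 P8 similar
  R2 @ bar2.0: A3/A4 P8 -> G3/D4 P5 similar
  R4 @ bar2.0: E3/D4 m7 untreated
  R4 @ bar4.0: E3/D4 m7 untreated
  R1 @ bar5.0: G3/D4 P5 -> C4/G4 P5 similar
  R2 @ bar6.0: C4/G4 P5 -> F3/F4 P8 similar
  R7 @ bar7.0: F3->B3 leap 6st
  R2 @ bar8.0: D3/B3 M6 -> E3/E4 P8 similar
  R2 @ bar8.0: D3/F4 m3 -> E3/B4 P5 similar
  R2 @ bar8.0: B3/F4 TT -> E4/B4 P5 similar
  R7 @ bar8.0: F4->B4 leap 6st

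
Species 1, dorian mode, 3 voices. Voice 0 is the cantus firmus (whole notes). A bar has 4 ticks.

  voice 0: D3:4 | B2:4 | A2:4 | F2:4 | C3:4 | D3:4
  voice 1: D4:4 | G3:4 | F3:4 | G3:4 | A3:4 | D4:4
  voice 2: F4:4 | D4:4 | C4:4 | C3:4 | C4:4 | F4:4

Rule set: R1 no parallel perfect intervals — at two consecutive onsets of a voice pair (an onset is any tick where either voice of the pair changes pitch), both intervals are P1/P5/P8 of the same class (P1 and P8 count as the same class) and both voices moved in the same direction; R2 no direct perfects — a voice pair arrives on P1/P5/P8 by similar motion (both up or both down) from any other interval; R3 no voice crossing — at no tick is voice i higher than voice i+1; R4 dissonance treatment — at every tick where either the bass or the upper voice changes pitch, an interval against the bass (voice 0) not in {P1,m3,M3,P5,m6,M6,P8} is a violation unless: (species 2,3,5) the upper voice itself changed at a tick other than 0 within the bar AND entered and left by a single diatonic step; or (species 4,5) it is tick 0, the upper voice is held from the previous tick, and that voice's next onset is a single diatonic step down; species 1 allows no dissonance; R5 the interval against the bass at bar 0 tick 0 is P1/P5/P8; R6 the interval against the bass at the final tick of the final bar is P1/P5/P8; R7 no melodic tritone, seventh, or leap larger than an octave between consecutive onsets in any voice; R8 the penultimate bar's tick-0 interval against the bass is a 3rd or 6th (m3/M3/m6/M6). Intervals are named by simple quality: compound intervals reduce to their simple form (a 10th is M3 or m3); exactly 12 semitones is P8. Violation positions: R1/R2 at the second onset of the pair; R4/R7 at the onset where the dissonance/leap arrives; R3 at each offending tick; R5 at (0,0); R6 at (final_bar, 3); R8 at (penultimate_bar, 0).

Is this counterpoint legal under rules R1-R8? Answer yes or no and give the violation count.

No (13 violations)

bar 0: v0=D3 v1=D4 v2=F4 (m3)
bar 1: v0=B2 v1=G3 v2=D4 (m3)
bar 2: v0=A2 v1=F3 v2=C4 (m3)
bar 3: v0=F2 v1=G3 v2=C3 (P5)
bar 4: v0=C3 v1=A3 v2=C4 (P8)
bar 5: v0=D3 v1=D4 v2=F4 (m3)
  R5 @ bar0.0: opens on m3
  R2 @ bar1.0: D4/F4 m3 -> G3/D4 P5 similar
  R1 @ bar2.0: G3/D4 P5 -> F3/C4 P5 similar
  R2 @ bar3.0: A2/C4 m3 -> F2/C3 P5 similar
  R3 @ bar3.0: G3 above C3
  R4 @ bar3.0: F2/G3 M2 untreated
  R3 @ bar3.1: G3 above C3
  R3 @ bar3.2: G3 above C3
  R3 @ bar3.3: G3 above C3
  R2 @ bar4.0: F2/C3 P5 -> C3/C4 P8 similar
  R8 @ bar4.0: penult P8 not 3rd/6th
  R2 @ bar5.0: C3/A3 M6 -> D3/D4 P8 similar
  R6 @ bar5.3: closes on m3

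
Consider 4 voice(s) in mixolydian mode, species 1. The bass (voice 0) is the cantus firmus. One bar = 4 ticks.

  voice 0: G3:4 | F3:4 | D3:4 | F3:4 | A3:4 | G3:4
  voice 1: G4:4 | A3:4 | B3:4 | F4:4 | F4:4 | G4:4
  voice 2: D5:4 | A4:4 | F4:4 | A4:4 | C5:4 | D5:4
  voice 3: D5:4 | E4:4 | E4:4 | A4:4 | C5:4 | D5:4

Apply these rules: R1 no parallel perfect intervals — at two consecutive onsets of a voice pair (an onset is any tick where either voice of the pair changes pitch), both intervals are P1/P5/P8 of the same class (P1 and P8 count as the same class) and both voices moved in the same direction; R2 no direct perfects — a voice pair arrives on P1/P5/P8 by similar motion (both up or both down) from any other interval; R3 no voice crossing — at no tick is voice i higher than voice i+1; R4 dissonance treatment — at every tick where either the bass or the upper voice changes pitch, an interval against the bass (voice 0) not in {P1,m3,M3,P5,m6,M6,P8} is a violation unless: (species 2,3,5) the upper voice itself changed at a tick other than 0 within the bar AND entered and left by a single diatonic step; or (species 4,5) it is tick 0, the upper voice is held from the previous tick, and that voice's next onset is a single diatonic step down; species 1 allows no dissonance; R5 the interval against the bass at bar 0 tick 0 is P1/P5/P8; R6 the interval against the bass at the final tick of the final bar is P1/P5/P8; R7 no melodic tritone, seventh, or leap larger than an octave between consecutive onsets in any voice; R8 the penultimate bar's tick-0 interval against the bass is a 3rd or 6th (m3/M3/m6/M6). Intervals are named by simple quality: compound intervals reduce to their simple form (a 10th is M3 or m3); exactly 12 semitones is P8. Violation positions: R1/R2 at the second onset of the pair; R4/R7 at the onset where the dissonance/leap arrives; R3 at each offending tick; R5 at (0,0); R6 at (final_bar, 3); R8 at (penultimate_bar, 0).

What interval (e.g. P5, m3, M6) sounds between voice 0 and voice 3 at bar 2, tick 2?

M2

voice 0=D3 voice 3=E4 -> M2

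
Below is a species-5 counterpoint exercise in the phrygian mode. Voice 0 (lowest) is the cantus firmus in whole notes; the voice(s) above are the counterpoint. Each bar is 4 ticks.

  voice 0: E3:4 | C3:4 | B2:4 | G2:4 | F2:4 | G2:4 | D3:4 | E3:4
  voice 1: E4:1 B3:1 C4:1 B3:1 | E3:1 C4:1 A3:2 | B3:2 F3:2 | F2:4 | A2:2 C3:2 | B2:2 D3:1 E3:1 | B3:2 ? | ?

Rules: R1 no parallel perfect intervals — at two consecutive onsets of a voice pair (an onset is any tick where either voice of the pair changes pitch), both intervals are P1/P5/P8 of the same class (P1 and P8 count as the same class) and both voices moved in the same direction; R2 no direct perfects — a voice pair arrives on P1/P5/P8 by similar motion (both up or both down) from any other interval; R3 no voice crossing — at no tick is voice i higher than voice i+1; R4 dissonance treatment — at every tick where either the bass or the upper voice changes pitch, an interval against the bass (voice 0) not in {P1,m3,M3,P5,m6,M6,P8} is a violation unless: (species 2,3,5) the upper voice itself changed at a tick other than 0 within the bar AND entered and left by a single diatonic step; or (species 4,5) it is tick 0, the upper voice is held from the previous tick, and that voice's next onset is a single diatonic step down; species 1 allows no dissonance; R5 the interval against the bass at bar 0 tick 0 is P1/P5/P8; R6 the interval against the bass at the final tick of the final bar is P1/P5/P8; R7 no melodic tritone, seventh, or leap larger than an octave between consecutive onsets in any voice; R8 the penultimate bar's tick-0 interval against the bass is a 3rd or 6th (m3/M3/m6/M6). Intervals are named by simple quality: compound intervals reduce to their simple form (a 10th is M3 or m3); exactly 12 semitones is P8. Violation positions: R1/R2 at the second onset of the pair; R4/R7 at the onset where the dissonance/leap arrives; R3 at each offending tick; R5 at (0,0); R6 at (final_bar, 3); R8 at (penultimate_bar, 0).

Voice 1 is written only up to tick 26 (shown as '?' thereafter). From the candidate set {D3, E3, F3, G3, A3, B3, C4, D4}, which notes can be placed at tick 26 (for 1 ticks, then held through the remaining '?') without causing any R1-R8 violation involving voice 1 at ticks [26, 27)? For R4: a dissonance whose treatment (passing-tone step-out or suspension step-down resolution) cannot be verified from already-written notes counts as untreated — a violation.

{A3, B3, D3, D4}

D3: legal
E3: violates R4
F3: violates R7
G3: violates R4
A3: legal
B3: legal
C4: violates R4
D4: legal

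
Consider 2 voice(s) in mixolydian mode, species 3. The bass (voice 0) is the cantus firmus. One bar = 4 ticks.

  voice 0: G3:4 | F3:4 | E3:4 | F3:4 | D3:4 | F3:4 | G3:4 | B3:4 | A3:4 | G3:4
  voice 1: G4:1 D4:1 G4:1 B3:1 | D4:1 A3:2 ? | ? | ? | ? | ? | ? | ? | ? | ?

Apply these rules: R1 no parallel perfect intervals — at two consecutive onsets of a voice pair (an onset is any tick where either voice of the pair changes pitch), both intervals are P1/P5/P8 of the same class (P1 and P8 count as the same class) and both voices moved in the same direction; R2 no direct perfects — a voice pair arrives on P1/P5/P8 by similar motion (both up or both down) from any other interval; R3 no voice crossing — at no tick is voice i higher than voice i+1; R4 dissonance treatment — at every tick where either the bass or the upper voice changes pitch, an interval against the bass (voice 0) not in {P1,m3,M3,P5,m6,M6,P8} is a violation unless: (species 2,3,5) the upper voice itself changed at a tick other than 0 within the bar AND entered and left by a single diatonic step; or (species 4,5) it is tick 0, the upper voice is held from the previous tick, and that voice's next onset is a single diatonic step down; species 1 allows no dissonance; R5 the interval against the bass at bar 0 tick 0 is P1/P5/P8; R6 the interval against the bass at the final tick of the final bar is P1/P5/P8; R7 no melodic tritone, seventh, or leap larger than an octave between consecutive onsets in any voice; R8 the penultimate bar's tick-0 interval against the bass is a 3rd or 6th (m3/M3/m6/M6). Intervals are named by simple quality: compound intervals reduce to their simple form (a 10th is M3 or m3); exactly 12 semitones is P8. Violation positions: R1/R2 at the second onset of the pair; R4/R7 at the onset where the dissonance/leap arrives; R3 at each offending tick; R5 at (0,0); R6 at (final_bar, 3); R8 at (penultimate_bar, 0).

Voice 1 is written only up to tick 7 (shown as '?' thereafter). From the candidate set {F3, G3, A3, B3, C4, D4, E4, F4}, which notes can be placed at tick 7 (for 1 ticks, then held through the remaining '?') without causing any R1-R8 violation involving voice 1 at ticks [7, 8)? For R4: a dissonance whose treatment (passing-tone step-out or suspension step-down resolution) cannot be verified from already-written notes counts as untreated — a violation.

{A3, C4, D4, F3, F4}

F3: legal
G3: violates R4
A3: legal
B3: violates R4
C4: legal
D4: legal
E4: violates R4
F4: legal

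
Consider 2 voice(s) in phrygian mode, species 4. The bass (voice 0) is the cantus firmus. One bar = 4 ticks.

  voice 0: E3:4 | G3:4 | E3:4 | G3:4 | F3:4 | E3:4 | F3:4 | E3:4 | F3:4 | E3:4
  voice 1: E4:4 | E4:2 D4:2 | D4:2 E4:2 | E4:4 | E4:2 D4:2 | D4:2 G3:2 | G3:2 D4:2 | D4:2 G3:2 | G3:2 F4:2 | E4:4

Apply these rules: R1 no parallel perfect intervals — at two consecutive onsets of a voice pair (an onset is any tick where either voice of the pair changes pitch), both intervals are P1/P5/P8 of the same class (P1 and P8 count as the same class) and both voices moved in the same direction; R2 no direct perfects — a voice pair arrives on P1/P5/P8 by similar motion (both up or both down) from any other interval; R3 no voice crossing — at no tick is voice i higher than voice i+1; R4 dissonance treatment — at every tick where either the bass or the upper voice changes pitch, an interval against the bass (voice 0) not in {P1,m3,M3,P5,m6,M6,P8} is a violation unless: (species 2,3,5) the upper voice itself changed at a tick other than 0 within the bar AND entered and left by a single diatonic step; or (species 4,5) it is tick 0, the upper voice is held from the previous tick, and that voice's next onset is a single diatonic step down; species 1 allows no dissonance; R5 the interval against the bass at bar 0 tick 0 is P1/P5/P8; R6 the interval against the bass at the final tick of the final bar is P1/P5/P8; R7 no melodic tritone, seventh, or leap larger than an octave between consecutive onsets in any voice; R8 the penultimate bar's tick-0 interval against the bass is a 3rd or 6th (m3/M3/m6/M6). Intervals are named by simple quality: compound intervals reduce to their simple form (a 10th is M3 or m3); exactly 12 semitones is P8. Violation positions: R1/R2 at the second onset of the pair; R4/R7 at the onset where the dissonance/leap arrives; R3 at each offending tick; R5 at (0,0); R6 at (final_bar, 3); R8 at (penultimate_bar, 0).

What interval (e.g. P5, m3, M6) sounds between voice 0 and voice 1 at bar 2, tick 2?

P8

voice 0=E3 voice 1=E4 -> P8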